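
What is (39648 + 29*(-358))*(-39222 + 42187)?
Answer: 86773690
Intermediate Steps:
(39648 + 29*(-358))*(-39222 + 42187) = (39648 - 10382)*2965 = 29266*2965 = 86773690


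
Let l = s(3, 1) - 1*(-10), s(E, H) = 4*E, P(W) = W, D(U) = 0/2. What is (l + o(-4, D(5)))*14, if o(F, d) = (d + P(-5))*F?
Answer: 588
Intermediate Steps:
D(U) = 0 (D(U) = 0*(½) = 0)
o(F, d) = F*(-5 + d) (o(F, d) = (d - 5)*F = (-5 + d)*F = F*(-5 + d))
l = 22 (l = 4*3 - 1*(-10) = 12 + 10 = 22)
(l + o(-4, D(5)))*14 = (22 - 4*(-5 + 0))*14 = (22 - 4*(-5))*14 = (22 + 20)*14 = 42*14 = 588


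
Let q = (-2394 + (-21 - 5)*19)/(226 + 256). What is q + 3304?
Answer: 794820/241 ≈ 3298.0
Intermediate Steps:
q = -1444/241 (q = (-2394 - 26*19)/482 = (-2394 - 494)*(1/482) = -2888*1/482 = -1444/241 ≈ -5.9917)
q + 3304 = -1444/241 + 3304 = 794820/241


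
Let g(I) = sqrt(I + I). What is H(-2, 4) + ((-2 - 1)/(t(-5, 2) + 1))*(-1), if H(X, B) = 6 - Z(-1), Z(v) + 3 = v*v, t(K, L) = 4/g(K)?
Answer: 119/13 + 6*I*sqrt(10)/13 ≈ 9.1538 + 1.4595*I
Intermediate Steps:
g(I) = sqrt(2)*sqrt(I) (g(I) = sqrt(2*I) = sqrt(2)*sqrt(I))
t(K, L) = 2*sqrt(2)/sqrt(K) (t(K, L) = 4/((sqrt(2)*sqrt(K))) = 4*(sqrt(2)/(2*sqrt(K))) = 2*sqrt(2)/sqrt(K))
Z(v) = -3 + v**2 (Z(v) = -3 + v*v = -3 + v**2)
H(X, B) = 8 (H(X, B) = 6 - (-3 + (-1)**2) = 6 - (-3 + 1) = 6 - 1*(-2) = 6 + 2 = 8)
H(-2, 4) + ((-2 - 1)/(t(-5, 2) + 1))*(-1) = 8 + ((-2 - 1)/(2*sqrt(2)/sqrt(-5) + 1))*(-1) = 8 - 3/(2*sqrt(2)*(-I*sqrt(5)/5) + 1)*(-1) = 8 - 3/(-2*I*sqrt(10)/5 + 1)*(-1) = 8 - 3/(1 - 2*I*sqrt(10)/5)*(-1) = 8 + 3/(1 - 2*I*sqrt(10)/5)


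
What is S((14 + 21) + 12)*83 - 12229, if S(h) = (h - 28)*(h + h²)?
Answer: 3545483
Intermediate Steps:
S(h) = (-28 + h)*(h + h²)
S((14 + 21) + 12)*83 - 12229 = (((14 + 21) + 12)*(-28 + ((14 + 21) + 12)² - 27*((14 + 21) + 12)))*83 - 12229 = ((35 + 12)*(-28 + (35 + 12)² - 27*(35 + 12)))*83 - 12229 = (47*(-28 + 47² - 27*47))*83 - 12229 = (47*(-28 + 2209 - 1269))*83 - 12229 = (47*912)*83 - 12229 = 42864*83 - 12229 = 3557712 - 12229 = 3545483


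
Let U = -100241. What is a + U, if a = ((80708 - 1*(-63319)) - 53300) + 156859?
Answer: 147345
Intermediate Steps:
a = 247586 (a = ((80708 + 63319) - 53300) + 156859 = (144027 - 53300) + 156859 = 90727 + 156859 = 247586)
a + U = 247586 - 100241 = 147345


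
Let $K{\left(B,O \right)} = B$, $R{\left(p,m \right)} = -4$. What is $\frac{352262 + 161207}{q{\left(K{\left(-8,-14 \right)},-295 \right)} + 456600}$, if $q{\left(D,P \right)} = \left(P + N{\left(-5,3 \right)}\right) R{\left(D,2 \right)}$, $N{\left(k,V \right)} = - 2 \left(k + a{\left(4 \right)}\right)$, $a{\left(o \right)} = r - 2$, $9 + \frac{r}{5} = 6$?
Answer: $\frac{513469}{457604} \approx 1.1221$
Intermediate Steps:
$r = -15$ ($r = -45 + 5 \cdot 6 = -45 + 30 = -15$)
$a{\left(o \right)} = -17$ ($a{\left(o \right)} = -15 - 2 = -17$)
$N{\left(k,V \right)} = 34 - 2 k$ ($N{\left(k,V \right)} = - 2 \left(k - 17\right) = - 2 \left(-17 + k\right) = 34 - 2 k$)
$q{\left(D,P \right)} = -176 - 4 P$ ($q{\left(D,P \right)} = \left(P + \left(34 - -10\right)\right) \left(-4\right) = \left(P + \left(34 + 10\right)\right) \left(-4\right) = \left(P + 44\right) \left(-4\right) = \left(44 + P\right) \left(-4\right) = -176 - 4 P$)
$\frac{352262 + 161207}{q{\left(K{\left(-8,-14 \right)},-295 \right)} + 456600} = \frac{352262 + 161207}{\left(-176 - -1180\right) + 456600} = \frac{513469}{\left(-176 + 1180\right) + 456600} = \frac{513469}{1004 + 456600} = \frac{513469}{457604}$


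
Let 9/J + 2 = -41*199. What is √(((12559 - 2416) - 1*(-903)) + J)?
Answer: √735684745917/8161 ≈ 105.10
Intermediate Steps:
J = -9/8161 (J = 9/(-2 - 41*199) = 9/(-2 - 8159) = 9/(-8161) = 9*(-1/8161) = -9/8161 ≈ -0.0011028)
√(((12559 - 2416) - 1*(-903)) + J) = √(((12559 - 2416) - 1*(-903)) - 9/8161) = √((10143 + 903) - 9/8161) = √(11046 - 9/8161) = √(90146397/8161) = √735684745917/8161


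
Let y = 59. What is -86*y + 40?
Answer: -5034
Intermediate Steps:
-86*y + 40 = -86*59 + 40 = -5074 + 40 = -5034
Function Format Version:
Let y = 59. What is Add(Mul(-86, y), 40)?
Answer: -5034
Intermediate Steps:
Add(Mul(-86, y), 40) = Add(Mul(-86, 59), 40) = Add(-5074, 40) = -5034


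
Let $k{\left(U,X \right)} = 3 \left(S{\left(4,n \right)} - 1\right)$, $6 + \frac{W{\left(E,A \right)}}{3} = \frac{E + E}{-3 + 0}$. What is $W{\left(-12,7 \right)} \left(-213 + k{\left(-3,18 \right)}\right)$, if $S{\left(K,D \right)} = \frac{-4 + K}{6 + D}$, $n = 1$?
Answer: $-1296$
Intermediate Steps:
$S{\left(K,D \right)} = \frac{-4 + K}{6 + D}$
$W{\left(E,A \right)} = -18 - 2 E$ ($W{\left(E,A \right)} = -18 + 3 \frac{E + E}{-3 + 0} = -18 + 3 \frac{2 E}{-3} = -18 + 3 \cdot 2 E \left(- \frac{1}{3}\right) = -18 + 3 \left(- \frac{2 E}{3}\right) = -18 - 2 E$)
$k{\left(U,X \right)} = -3$ ($k{\left(U,X \right)} = 3 \left(\frac{-4 + 4}{6 + 1} - 1\right) = 3 \left(\frac{1}{7} \cdot 0 - 1\right) = 3 \left(0 - 1\right) = 3 \left(-1\right) = -3$)
$W{\left(-12,7 \right)} \left(-213 + k{\left(-3,18 \right)}\right) = \left(-18 - -24\right) \left(-213 - 3\right) = \left(-18 + 24\right) \left(-216\right) = 6 \left(-216\right) = -1296$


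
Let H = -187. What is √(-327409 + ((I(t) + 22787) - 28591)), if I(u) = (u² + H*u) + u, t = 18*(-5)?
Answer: I*√308373 ≈ 555.31*I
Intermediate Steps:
t = -90
I(u) = u² - 186*u (I(u) = (u² - 187*u) + u = u² - 186*u)
√(-327409 + ((I(t) + 22787) - 28591)) = √(-327409 + ((-90*(-186 - 90) + 22787) - 28591)) = √(-327409 + ((-90*(-276) + 22787) - 28591)) = √(-327409 + ((24840 + 22787) - 28591)) = √(-327409 + (47627 - 28591)) = √(-327409 + 19036) = √(-308373) = I*√308373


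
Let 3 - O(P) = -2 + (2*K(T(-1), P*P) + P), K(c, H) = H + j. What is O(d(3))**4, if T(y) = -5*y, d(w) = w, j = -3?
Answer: 10000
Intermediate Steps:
K(c, H) = -3 + H (K(c, H) = H - 3 = -3 + H)
O(P) = 11 - P - 2*P**2 (O(P) = 3 - (-2 + (2*(-3 + P*P) + P)) = 3 - (-2 + (2*(-3 + P**2) + P)) = 3 - (-2 + ((-6 + 2*P**2) + P)) = 3 - (-2 + (-6 + P + 2*P**2)) = 3 - (-8 + P + 2*P**2) = 3 + (8 - P - 2*P**2) = 11 - P - 2*P**2)
O(d(3))**4 = (11 - 1*3 - 2*3**2)**4 = (11 - 3 - 2*9)**4 = (11 - 3 - 18)**4 = (-10)**4 = 10000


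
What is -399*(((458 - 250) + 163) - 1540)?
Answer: 466431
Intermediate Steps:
-399*(((458 - 250) + 163) - 1540) = -399*((208 + 163) - 1540) = -399*(371 - 1540) = -399*(-1169) = 466431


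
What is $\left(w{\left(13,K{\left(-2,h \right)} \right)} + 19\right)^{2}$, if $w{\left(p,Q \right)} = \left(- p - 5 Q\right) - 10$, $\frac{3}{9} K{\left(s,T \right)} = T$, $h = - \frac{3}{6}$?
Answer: $\frac{49}{4} \approx 12.25$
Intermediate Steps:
$h = - \frac{1}{2}$ ($h = \left(-3\right) \frac{1}{6} = - \frac{1}{2} \approx -0.5$)
$K{\left(s,T \right)} = 3 T$
$w{\left(p,Q \right)} = -10 - p - 5 Q$
$\left(w{\left(13,K{\left(-2,h \right)} \right)} + 19\right)^{2} = \left(\left(-10 - 13 - 5 \cdot 3 \left(- \frac{1}{2}\right)\right) + 19\right)^{2} = \left(\left(-10 - 13 - - \frac{15}{2}\right) + 19\right)^{2} = \left(\left(-10 - 13 + \frac{15}{2}\right) + 19\right)^{2} = \left(- \frac{31}{2} + 19\right)^{2} = \left(\frac{7}{2}\right)^{2} = \frac{49}{4}$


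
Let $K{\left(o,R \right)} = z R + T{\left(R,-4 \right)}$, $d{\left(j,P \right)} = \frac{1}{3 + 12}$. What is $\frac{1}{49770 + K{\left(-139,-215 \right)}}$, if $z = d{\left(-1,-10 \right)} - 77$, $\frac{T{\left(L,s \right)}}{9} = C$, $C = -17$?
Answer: $\frac{3}{198473} \approx 1.5115 \cdot 10^{-5}$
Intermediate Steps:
$T{\left(L,s \right)} = -153$ ($T{\left(L,s \right)} = 9 \left(-17\right) = -153$)
$d{\left(j,P \right)} = \frac{1}{15}$
$z = - \frac{1154}{15}$ ($z = \frac{1}{15} - 77 = - \frac{1154}{15} \approx -76.933$)
$K{\left(o,R \right)} = -153 - \frac{1154 R}{15}$ ($K{\left(o,R \right)} = - \frac{1154 R}{15} - 153 = -153 - \frac{1154 R}{15}$)
$\frac{1}{49770 + K{\left(-139,-215 \right)}} = \frac{1}{49770 - - \frac{49163}{3}} = \frac{1}{49770 + \left(-153 + \frac{49622}{3}\right)} = \frac{1}{49770 + \frac{49163}{3}} = \frac{1}{\frac{198473}{3}} = \frac{3}{198473}$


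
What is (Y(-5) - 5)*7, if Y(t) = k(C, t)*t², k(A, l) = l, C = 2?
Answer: -910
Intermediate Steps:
Y(t) = t³ (Y(t) = t*t² = t³)
(Y(-5) - 5)*7 = ((-5)³ - 5)*7 = (-125 - 5)*7 = -130*7 = -910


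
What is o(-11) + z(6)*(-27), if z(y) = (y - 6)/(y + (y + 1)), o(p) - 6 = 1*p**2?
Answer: 127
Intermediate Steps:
o(p) = 6 + p**2 (o(p) = 6 + 1*p**2 = 6 + p**2)
z(y) = (-6 + y)/(1 + 2*y) (z(y) = (-6 + y)/(y + (1 + y)) = (-6 + y)/(1 + 2*y))
o(-11) + z(6)*(-27) = (6 + (-11)**2) + ((-6 + 6)/(1 + 2*6))*(-27) = (6 + 121) + (0/(1 + 12))*(-27) = 127 + (0/13)*(-27) = 127 + ((1/13)*0)*(-27) = 127 + 0*(-27) = 127 + 0 = 127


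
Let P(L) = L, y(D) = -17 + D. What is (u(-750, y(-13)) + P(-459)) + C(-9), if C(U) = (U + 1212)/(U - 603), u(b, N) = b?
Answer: -247037/204 ≈ -1211.0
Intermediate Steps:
C(U) = (1212 + U)/(-603 + U)
(u(-750, y(-13)) + P(-459)) + C(-9) = (-750 - 459) + (1212 - 9)/(-603 - 9) = -1209 + 1203/(-612) = -1209 - 1/612*1203 = -1209 - 401/204 = -247037/204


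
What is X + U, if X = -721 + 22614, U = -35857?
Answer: -13964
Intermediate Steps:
X = 21893
X + U = 21893 - 35857 = -13964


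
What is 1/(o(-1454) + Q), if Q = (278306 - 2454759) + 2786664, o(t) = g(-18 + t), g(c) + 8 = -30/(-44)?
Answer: 22/13424481 ≈ 1.6388e-6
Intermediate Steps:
g(c) = -161/22 (g(c) = -8 - 30/(-44) = -8 - 30*(-1/44) = -8 + 15/22 = -161/22)
o(t) = -161/22
Q = 610211 (Q = -2176453 + 2786664 = 610211)
1/(o(-1454) + Q) = 1/(-161/22 + 610211) = 1/(13424481/22) = 22/13424481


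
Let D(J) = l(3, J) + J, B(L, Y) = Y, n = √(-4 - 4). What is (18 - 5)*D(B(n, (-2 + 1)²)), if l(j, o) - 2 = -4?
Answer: -13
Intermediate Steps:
n = 2*I*√2 (n = √(-8) = 2*I*√2 ≈ 2.8284*I)
l(j, o) = -2 (l(j, o) = 2 - 4 = -2)
D(J) = -2 + J
(18 - 5)*D(B(n, (-2 + 1)²)) = (18 - 5)*(-2 + (-2 + 1)²) = 13*(-2 + (-1)²) = 13*(-2 + 1) = 13*(-1) = -13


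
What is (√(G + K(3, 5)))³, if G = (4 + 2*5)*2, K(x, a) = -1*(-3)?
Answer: 31*√31 ≈ 172.60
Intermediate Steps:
K(x, a) = 3
G = 28 (G = (4 + 10)*2 = 14*2 = 28)
(√(G + K(3, 5)))³ = (√(28 + 3))³ = (√31)³ = 31*√31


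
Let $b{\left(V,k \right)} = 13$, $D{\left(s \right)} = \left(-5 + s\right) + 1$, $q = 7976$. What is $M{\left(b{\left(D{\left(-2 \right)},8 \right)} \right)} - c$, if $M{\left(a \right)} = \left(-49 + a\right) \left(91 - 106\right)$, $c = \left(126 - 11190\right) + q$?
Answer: $3628$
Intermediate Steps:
$D{\left(s \right)} = -4 + s$
$c = -3088$ ($c = \left(126 - 11190\right) + 7976 = -11064 + 7976 = -3088$)
$M{\left(a \right)} = 735 - 15 a$ ($M{\left(a \right)} = \left(-49 + a\right) \left(-15\right) = 735 - 15 a$)
$M{\left(b{\left(D{\left(-2 \right)},8 \right)} \right)} - c = \left(735 - 195\right) - -3088 = \left(735 - 195\right) + 3088 = 540 + 3088 = 3628$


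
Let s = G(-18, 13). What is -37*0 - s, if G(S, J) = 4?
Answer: -4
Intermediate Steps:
s = 4
-37*0 - s = -37*0 - 1*4 = 0 - 4 = -4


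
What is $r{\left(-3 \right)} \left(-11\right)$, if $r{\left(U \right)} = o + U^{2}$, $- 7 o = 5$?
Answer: $- \frac{638}{7} \approx -91.143$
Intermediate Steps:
$o = - \frac{5}{7}$ ($o = \left(- \frac{1}{7}\right) 5 = - \frac{5}{7} \approx -0.71429$)
$r{\left(U \right)} = - \frac{5}{7} + U^{2}$
$r{\left(-3 \right)} \left(-11\right) = \left(- \frac{5}{7} + \left(-3\right)^{2}\right) \left(-11\right) = \left(- \frac{5}{7} + 9\right) \left(-11\right) = \frac{58}{7} \left(-11\right) = - \frac{638}{7}$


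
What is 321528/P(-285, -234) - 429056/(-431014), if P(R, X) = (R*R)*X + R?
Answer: 1336076072328/1365375847015 ≈ 0.97854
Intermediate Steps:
P(R, X) = R + X*R**2 (P(R, X) = R**2*X + R = X*R**2 + R = R + X*R**2)
321528/P(-285, -234) - 429056/(-431014) = 321528/((-285*(1 - 285*(-234)))) - 429056/(-431014) = 321528/((-285*(1 + 66690))) - 429056*(-1/431014) = 321528/((-285*66691)) + 214528/215507 = 321528/(-19006935) + 214528/215507 = 321528*(-1/19006935) + 214528/215507 = -107176/6335645 + 214528/215507 = 1336076072328/1365375847015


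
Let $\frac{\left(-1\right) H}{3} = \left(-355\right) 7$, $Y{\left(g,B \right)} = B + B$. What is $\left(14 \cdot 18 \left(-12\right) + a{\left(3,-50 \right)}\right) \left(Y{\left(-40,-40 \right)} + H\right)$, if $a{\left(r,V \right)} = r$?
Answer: $-22279875$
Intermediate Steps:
$Y{\left(g,B \right)} = 2 B$
$H = 7455$ ($H = - 3 \left(\left(-355\right) 7\right) = \left(-3\right) \left(-2485\right) = 7455$)
$\left(14 \cdot 18 \left(-12\right) + a{\left(3,-50 \right)}\right) \left(Y{\left(-40,-40 \right)} + H\right) = \left(14 \cdot 18 \left(-12\right) + 3\right) \left(2 \left(-40\right) + 7455\right) = \left(252 \left(-12\right) + 3\right) \left(-80 + 7455\right) = \left(-3024 + 3\right) 7375 = \left(-3021\right) 7375 = -22279875$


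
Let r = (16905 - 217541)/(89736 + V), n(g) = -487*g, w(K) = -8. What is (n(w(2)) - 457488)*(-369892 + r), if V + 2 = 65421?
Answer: 839742096286272/5005 ≈ 1.6778e+11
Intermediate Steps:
V = 65419 (V = -2 + 65421 = 65419)
r = -200636/155155 (r = (16905 - 217541)/(89736 + 65419) = -200636/155155 ≈ -1.2931)
(n(w(2)) - 457488)*(-369892 + r) = (-487*(-8) - 457488)*(-369892 - 200636/155155) = (3896 - 457488)*(-57390793896/155155) = -453592*(-57390793896/155155) = 839742096286272/5005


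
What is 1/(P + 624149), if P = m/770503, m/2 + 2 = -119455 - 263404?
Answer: 770503/480907911225 ≈ 1.6022e-6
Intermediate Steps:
m = -765722 (m = -4 + 2*(-119455 - 263404) = -4 + 2*(-382859) = -4 - 765718 = -765722)
P = -765722/770503 ≈ -0.99380
1/(P + 624149) = 1/(-765722/770503 + 624149) = 1/(480907911225/770503) = 770503/480907911225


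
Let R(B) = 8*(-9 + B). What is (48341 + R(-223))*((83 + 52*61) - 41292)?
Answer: -1768149945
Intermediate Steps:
R(B) = -72 + 8*B
(48341 + R(-223))*((83 + 52*61) - 41292) = (48341 + (-72 + 8*(-223)))*((83 + 52*61) - 41292) = (48341 + (-72 - 1784))*((83 + 3172) - 41292) = (48341 - 1856)*(3255 - 41292) = 46485*(-38037) = -1768149945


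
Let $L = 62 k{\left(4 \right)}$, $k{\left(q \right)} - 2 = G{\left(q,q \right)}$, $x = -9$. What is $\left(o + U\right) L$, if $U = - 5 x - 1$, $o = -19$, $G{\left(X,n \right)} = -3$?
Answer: $-1550$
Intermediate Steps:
$k{\left(q \right)} = -1$ ($k{\left(q \right)} = 2 - 3 = -1$)
$L = -62$ ($L = 62 \left(-1\right) = -62$)
$U = 44$ ($U = \left(-5\right) \left(-9\right) - 1 = 45 - 1 = 44$)
$\left(o + U\right) L = \left(-19 + 44\right) \left(-62\right) = 25 \left(-62\right) = -1550$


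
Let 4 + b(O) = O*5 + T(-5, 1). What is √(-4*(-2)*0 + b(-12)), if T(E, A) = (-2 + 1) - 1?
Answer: I*√66 ≈ 8.124*I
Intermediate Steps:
T(E, A) = -2 (T(E, A) = -1 - 1 = -2)
b(O) = -6 + 5*O (b(O) = -4 + (O*5 - 2) = -4 + (5*O - 2) = -4 + (-2 + 5*O) = -6 + 5*O)
√(-4*(-2)*0 + b(-12)) = √(-4*(-2)*0 + (-6 + 5*(-12))) = √(8*0 + (-6 - 60)) = √(0 - 66) = √(-66) = I*√66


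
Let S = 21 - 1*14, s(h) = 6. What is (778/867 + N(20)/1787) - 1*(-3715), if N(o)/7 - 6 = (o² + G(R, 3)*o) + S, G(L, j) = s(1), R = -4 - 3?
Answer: 5760382298/1549329 ≈ 3718.0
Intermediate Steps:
R = -7
G(L, j) = 6
S = 7 (S = 21 - 14 = 7)
N(o) = 91 + 7*o² + 42*o (N(o) = 42 + 7*((o² + 6*o) + 7) = 42 + 7*(7 + o² + 6*o) = 42 + (49 + 7*o² + 42*o) = 91 + 7*o² + 42*o)
(778/867 + N(20)/1787) - 1*(-3715) = (778/867 + (91 + 7*20² + 42*20)/1787) - 1*(-3715) = (778*(1/867) + (91 + 7*400 + 840)*(1/1787)) + 3715 = (778/867 + (91 + 2800 + 840)*(1/1787)) + 3715 = (778/867 + 3731*(1/1787)) + 3715 = (778/867 + 3731/1787) + 3715 = 4625063/1549329 + 3715 = 5760382298/1549329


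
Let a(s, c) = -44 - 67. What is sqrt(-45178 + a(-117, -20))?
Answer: I*sqrt(45289) ≈ 212.81*I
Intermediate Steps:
a(s, c) = -111
sqrt(-45178 + a(-117, -20)) = sqrt(-45178 - 111) = sqrt(-45289) = I*sqrt(45289)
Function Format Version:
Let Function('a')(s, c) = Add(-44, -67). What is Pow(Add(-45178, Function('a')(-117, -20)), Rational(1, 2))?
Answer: Mul(I, Pow(45289, Rational(1, 2))) ≈ Mul(212.81, I)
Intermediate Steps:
Function('a')(s, c) = -111
Pow(Add(-45178, Function('a')(-117, -20)), Rational(1, 2)) = Pow(Add(-45178, -111), Rational(1, 2)) = Pow(-45289, Rational(1, 2)) = Mul(I, Pow(45289, Rational(1, 2)))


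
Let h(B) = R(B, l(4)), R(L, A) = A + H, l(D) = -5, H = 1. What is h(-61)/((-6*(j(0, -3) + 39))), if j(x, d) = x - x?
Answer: 2/117 ≈ 0.017094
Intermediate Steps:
R(L, A) = 1 + A (R(L, A) = A + 1 = 1 + A)
h(B) = -4 (h(B) = 1 - 5 = -4)
j(x, d) = 0
h(-61)/((-6*(j(0, -3) + 39))) = -4*(-1/(6*(0 + 39))) = -4/((-6*39)) = -4/(-234) = -4*(-1/234) = 2/117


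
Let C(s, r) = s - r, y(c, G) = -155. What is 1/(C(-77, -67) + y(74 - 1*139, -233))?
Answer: -1/165 ≈ -0.0060606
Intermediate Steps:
1/(C(-77, -67) + y(74 - 1*139, -233)) = 1/((-77 - 1*(-67)) - 155) = 1/((-77 + 67) - 155) = 1/(-10 - 155) = 1/(-165) = -1/165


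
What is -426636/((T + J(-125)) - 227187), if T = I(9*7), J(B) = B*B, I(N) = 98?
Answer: 11851/5874 ≈ 2.0175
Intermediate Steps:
J(B) = B²
T = 98
-426636/((T + J(-125)) - 227187) = -426636/((98 + (-125)²) - 227187) = -426636/((98 + 15625) - 227187) = -426636/(15723 - 227187) = -426636/(-211464) = -426636*(-1/211464) = 11851/5874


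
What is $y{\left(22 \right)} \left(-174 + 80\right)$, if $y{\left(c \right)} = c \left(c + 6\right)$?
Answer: $-57904$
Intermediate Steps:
$y{\left(c \right)} = c \left(6 + c\right)$
$y{\left(22 \right)} \left(-174 + 80\right) = 22 \left(6 + 22\right) \left(-174 + 80\right) = 22 \cdot 28 \left(-94\right) = 616 \left(-94\right) = -57904$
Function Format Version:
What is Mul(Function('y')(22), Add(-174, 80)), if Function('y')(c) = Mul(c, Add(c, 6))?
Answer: -57904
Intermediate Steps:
Function('y')(c) = Mul(c, Add(6, c))
Mul(Function('y')(22), Add(-174, 80)) = Mul(Mul(22, Add(6, 22)), Add(-174, 80)) = Mul(Mul(22, 28), -94) = Mul(616, -94) = -57904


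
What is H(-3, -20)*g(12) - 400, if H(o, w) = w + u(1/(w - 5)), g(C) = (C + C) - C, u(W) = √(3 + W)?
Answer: -640 + 12*√74/5 ≈ -619.35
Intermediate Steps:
g(C) = C (g(C) = 2*C - C = C)
H(o, w) = w + √(3 + 1/(-5 + w)) (H(o, w) = w + √(3 + 1/(w - 5)) = w + √(3 + 1/(-5 + w)))
H(-3, -20)*g(12) - 400 = (-20 + √((-14 + 3*(-20))/(-5 - 20)))*12 - 400 = (-20 + √((-14 - 60)/(-25)))*12 - 400 = (-20 + √(-1/25*(-74)))*12 - 400 = (-20 + √(74/25))*12 - 400 = (-20 + √74/5)*12 - 400 = (-240 + 12*√74/5) - 400 = -640 + 12*√74/5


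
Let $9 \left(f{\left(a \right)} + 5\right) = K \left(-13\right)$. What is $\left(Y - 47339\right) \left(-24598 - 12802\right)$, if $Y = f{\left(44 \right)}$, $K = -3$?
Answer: $\frac{5311510600}{3} \approx 1.7705 \cdot 10^{9}$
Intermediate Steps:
$f{\left(a \right)} = - \frac{2}{3}$ ($f{\left(a \right)} = -5 + \frac{\left(-3\right) \left(-13\right)}{9} = -5 + \frac{1}{9} \cdot 39 = -5 + \frac{13}{3} = - \frac{2}{3}$)
$Y = - \frac{2}{3} \approx -0.66667$
$\left(Y - 47339\right) \left(-24598 - 12802\right) = \left(- \frac{2}{3} - 47339\right) \left(-24598 - 12802\right) = \left(- \frac{142019}{3}\right) \left(-37400\right) = \frac{5311510600}{3}$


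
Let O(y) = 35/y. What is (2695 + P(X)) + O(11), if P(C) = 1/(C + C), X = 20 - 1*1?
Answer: 1127851/418 ≈ 2698.2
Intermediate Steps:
X = 19 (X = 20 - 1 = 19)
P(C) = 1/(2*C)
(2695 + P(X)) + O(11) = (2695 + (1/2)/19) + 35/11 = (2695 + (1/2)*(1/19)) + 35*(1/11) = (2695 + 1/38) + 35/11 = 102411/38 + 35/11 = 1127851/418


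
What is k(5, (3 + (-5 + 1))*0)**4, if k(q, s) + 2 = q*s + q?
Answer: 81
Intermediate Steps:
k(q, s) = -2 + q + q*s (k(q, s) = -2 + (q*s + q) = -2 + (q + q*s) = -2 + q + q*s)
k(5, (3 + (-5 + 1))*0)**4 = (-2 + 5 + 5*((3 + (-5 + 1))*0))**4 = (-2 + 5 + 5*((3 - 4)*0))**4 = (-2 + 5 + 5*(-1*0))**4 = (-2 + 5 + 5*0)**4 = (-2 + 5 + 0)**4 = 3**4 = 81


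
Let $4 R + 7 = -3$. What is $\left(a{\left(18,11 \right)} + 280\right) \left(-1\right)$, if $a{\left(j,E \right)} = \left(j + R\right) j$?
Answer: $-559$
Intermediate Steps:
$R = - \frac{5}{2}$ ($R = - \frac{7}{4} + \frac{1}{4} \left(-3\right) = - \frac{7}{4} - \frac{3}{4} = - \frac{5}{2} \approx -2.5$)
$a{\left(j,E \right)} = j \left(- \frac{5}{2} + j\right)$ ($a{\left(j,E \right)} = \left(j - \frac{5}{2}\right) j = \left(- \frac{5}{2} + j\right) j = j \left(- \frac{5}{2} + j\right)$)
$\left(a{\left(18,11 \right)} + 280\right) \left(-1\right) = \left(\frac{1}{2} \cdot 18 \left(-5 + 2 \cdot 18\right) + 280\right) \left(-1\right) = \left(\frac{1}{2} \cdot 18 \left(-5 + 36\right) + 280\right) \left(-1\right) = \left(\frac{1}{2} \cdot 18 \cdot 31 + 280\right) \left(-1\right) = \left(279 + 280\right) \left(-1\right) = 559 \left(-1\right) = -559$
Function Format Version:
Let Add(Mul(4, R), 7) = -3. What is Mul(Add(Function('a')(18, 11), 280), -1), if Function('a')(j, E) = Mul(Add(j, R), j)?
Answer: -559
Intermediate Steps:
R = Rational(-5, 2) (R = Add(Rational(-7, 4), Mul(Rational(1, 4), -3)) = Add(Rational(-7, 4), Rational(-3, 4)) = Rational(-5, 2) ≈ -2.5000)
Function('a')(j, E) = Mul(j, Add(Rational(-5, 2), j)) (Function('a')(j, E) = Mul(Add(j, Rational(-5, 2)), j) = Mul(Add(Rational(-5, 2), j), j) = Mul(j, Add(Rational(-5, 2), j)))
Mul(Add(Function('a')(18, 11), 280), -1) = Mul(Add(Mul(Rational(1, 2), 18, Add(-5, Mul(2, 18))), 280), -1) = Mul(Add(Mul(Rational(1, 2), 18, Add(-5, 36)), 280), -1) = Mul(Add(Mul(Rational(1, 2), 18, 31), 280), -1) = Mul(Add(279, 280), -1) = Mul(559, -1) = -559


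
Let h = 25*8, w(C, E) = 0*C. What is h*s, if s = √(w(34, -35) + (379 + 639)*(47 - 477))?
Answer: 400*I*√109435 ≈ 1.3232e+5*I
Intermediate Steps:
w(C, E) = 0
h = 200
s = 2*I*√109435 (s = √(0 + (379 + 639)*(47 - 477)) = √(0 + 1018*(-430)) = √(0 - 437740) = √(-437740) = 2*I*√109435 ≈ 661.62*I)
h*s = 200*(2*I*√109435) = 400*I*√109435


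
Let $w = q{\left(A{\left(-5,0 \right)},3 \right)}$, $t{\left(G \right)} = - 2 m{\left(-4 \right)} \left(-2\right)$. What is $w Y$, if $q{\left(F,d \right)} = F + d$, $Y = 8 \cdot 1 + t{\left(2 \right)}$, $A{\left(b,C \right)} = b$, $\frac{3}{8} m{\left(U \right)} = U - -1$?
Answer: $48$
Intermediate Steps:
$m{\left(U \right)} = \frac{8}{3} + \frac{8 U}{3}$ ($m{\left(U \right)} = \frac{8 \left(U - -1\right)}{3} = \frac{8 \left(U + 1\right)}{3} = \frac{8 \left(1 + U\right)}{3} = \frac{8}{3} + \frac{8 U}{3}$)
$t{\left(G \right)} = -32$ ($t{\left(G \right)} = - 2 \left(\frac{8}{3} + \frac{8}{3} \left(-4\right)\right) \left(-2\right) = - 2 \left(\frac{8}{3} - \frac{32}{3}\right) \left(-2\right) = \left(-2\right) \left(-8\right) \left(-2\right) = 16 \left(-2\right) = -32$)
$Y = -24$ ($Y = 8 \cdot 1 - 32 = 8 - 32 = -24$)
$w = -2$ ($w = -5 + 3 = -2$)
$w Y = \left(-2\right) \left(-24\right) = 48$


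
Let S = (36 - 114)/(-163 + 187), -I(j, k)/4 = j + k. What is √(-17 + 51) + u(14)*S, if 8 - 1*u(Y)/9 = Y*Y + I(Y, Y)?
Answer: 2223 + √34 ≈ 2228.8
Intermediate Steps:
I(j, k) = -4*j - 4*k (I(j, k) = -4*(j + k) = -4*j - 4*k)
u(Y) = 72 - 9*Y² + 72*Y (u(Y) = 72 - 9*(Y*Y + (-4*Y - 4*Y)) = 72 - 9*(Y² - 8*Y) = 72 + (-9*Y² + 72*Y) = 72 - 9*Y² + 72*Y)
S = -13/4 (S = -78/24 = -78*1/24 = -13/4 ≈ -3.2500)
√(-17 + 51) + u(14)*S = √(-17 + 51) + (72 - 9*14² + 72*14)*(-13/4) = √34 + (72 - 9*196 + 1008)*(-13/4) = √34 + (72 - 1764 + 1008)*(-13/4) = √34 - 684*(-13/4) = √34 + 2223 = 2223 + √34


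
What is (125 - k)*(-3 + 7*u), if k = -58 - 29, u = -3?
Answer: -5088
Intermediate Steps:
k = -87
(125 - k)*(-3 + 7*u) = (125 - 1*(-87))*(-3 + 7*(-3)) = (125 + 87)*(-3 - 21) = 212*(-24) = -5088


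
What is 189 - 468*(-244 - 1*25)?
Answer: 126081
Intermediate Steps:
189 - 468*(-244 - 1*25) = 189 - 468*(-244 - 25) = 189 - 468*(-269) = 189 + 125892 = 126081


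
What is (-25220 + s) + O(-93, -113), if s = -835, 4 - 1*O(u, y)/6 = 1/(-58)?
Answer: -754896/29 ≈ -26031.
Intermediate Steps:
O(u, y) = 699/29 (O(u, y) = 24 - 6/(-58) = 24 - 6*(-1/58) = 24 + 3/29 = 699/29)
(-25220 + s) + O(-93, -113) = (-25220 - 835) + 699/29 = -26055 + 699/29 = -754896/29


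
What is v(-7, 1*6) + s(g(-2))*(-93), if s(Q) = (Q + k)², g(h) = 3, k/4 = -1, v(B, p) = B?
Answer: -100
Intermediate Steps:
k = -4 (k = 4*(-1) = -4)
s(Q) = (-4 + Q)² (s(Q) = (Q - 4)² = (-4 + Q)²)
v(-7, 1*6) + s(g(-2))*(-93) = -7 + (-4 + 3)²*(-93) = -7 + (-1)²*(-93) = -7 + 1*(-93) = -7 - 93 = -100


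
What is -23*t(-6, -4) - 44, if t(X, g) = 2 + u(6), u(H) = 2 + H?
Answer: -274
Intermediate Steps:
t(X, g) = 10 (t(X, g) = 2 + (2 + 6) = 2 + 8 = 10)
-23*t(-6, -4) - 44 = -23*10 - 44 = -230 - 44 = -274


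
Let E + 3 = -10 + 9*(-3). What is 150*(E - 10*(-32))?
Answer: 42000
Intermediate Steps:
E = -40 (E = -3 + (-10 + 9*(-3)) = -3 + (-10 - 27) = -3 - 37 = -40)
150*(E - 10*(-32)) = 150*(-40 - 10*(-32)) = 150*(-40 + 320) = 150*280 = 42000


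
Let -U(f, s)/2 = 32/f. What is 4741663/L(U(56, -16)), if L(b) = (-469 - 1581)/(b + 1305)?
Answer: -43277158201/14350 ≈ -3.0158e+6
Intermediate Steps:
U(f, s) = -64/f
L(b) = -2050/(1305 + b)
4741663/L(U(56, -16)) = 4741663/((-2050/(1305 - 64/56))) = 4741663/((-2050/(1305 - 64*1/56))) = 4741663/((-2050/(1305 - 8/7))) = 4741663/((-2050/9127/7)) = 4741663/((-2050*7/9127)) = 4741663/(-14350/9127) = 4741663*(-9127/14350) = -43277158201/14350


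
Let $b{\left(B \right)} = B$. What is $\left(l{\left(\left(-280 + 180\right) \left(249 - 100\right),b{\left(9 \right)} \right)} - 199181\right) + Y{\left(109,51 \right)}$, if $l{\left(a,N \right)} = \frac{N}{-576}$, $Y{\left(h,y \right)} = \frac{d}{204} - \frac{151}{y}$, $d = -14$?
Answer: $- \frac{216712241}{1088} \approx -1.9918 \cdot 10^{5}$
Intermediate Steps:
$Y{\left(h,y \right)} = - \frac{7}{102} - \frac{151}{y}$ ($Y{\left(h,y \right)} = - \frac{14}{204} - \frac{151}{y} = \left(-14\right) \frac{1}{204} - \frac{151}{y} = - \frac{7}{102} - \frac{151}{y}$)
$l{\left(a,N \right)} = - \frac{N}{576}$ ($l{\left(a,N \right)} = N \left(- \frac{1}{576}\right) = - \frac{N}{576}$)
$\left(l{\left(\left(-280 + 180\right) \left(249 - 100\right),b{\left(9 \right)} \right)} - 199181\right) + Y{\left(109,51 \right)} = \left(\left(- \frac{1}{576}\right) 9 - 199181\right) - \left(\frac{7}{102} + \frac{151}{51}\right) = \left(- \frac{1}{64} - 199181\right) - \frac{103}{34} = - \frac{12747585}{64} - \frac{103}{34} = - \frac{216712241}{1088}$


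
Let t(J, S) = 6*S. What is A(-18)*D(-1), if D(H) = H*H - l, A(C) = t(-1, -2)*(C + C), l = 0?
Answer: 432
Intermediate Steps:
A(C) = -24*C (A(C) = (6*(-2))*(C + C) = -24*C)
D(H) = H² (D(H) = H*H - 1*0 = H² + 0 = H²)
A(-18)*D(-1) = -24*(-18)*(-1)² = 432*1 = 432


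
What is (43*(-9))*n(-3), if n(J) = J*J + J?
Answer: -2322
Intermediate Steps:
n(J) = J + J² (n(J) = J² + J = J + J²)
(43*(-9))*n(-3) = (43*(-9))*(-3*(1 - 3)) = -(-1161)*(-2) = -387*6 = -2322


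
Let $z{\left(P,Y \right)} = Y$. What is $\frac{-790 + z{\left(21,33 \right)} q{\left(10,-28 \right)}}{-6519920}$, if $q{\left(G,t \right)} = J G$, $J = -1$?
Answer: $\frac{14}{81499} \approx 0.00017178$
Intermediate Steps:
$q{\left(G,t \right)} = - G$
$\frac{-790 + z{\left(21,33 \right)} q{\left(10,-28 \right)}}{-6519920} = \frac{-790 + 33 \left(\left(-1\right) 10\right)}{-6519920} = \left(-790 + 33 \left(-10\right)\right) \left(- \frac{1}{6519920}\right) = \left(-790 - 330\right) \left(- \frac{1}{6519920}\right) = \left(-1120\right) \left(- \frac{1}{6519920}\right) = \frac{14}{81499}$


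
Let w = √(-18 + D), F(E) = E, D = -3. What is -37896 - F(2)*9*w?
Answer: -37896 - 18*I*√21 ≈ -37896.0 - 82.486*I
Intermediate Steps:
w = I*√21 (w = √(-18 - 3) = √(-21) = I*√21 ≈ 4.5826*I)
-37896 - F(2)*9*w = -37896 - 2*9*I*√21 = -37896 - 18*I*√21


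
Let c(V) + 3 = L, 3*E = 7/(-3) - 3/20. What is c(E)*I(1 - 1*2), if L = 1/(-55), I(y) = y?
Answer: 166/55 ≈ 3.0182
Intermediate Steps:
L = -1/55 ≈ -0.018182
E = -149/180 (E = (7/(-3) - 3/20)/3 = (7*(-⅓) - 3*1/20)/3 = (-7/3 - 3/20)/3 = (⅓)*(-149/60) = -149/180 ≈ -0.82778)
c(V) = -166/55 (c(V) = -3 - 1/55 = -166/55)
c(E)*I(1 - 1*2) = -166*(1 - 1*2)/55 = -166*(1 - 2)/55 = -166/55*(-1) = 166/55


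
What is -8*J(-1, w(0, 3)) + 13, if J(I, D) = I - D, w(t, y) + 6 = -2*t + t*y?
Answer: -27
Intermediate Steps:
w(t, y) = -6 - 2*t + t*y (w(t, y) = -6 + (-2*t + t*y) = -6 - 2*t + t*y)
-8*J(-1, w(0, 3)) + 13 = -8*(-1 - (-6 - 2*0 + 0*3)) + 13 = -8*(-1 - (-6 + 0 + 0)) + 13 = -8*(-1 - 1*(-6)) + 13 = -8*(-1 + 6) + 13 = -8*5 + 13 = -40 + 13 = -27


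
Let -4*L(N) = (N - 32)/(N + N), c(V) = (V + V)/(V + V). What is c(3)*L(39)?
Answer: -7/312 ≈ -0.022436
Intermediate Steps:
c(V) = 1 (c(V) = (2*V)/((2*V)) = (2*V)*(1/(2*V)) = 1)
L(N) = -(-32 + N)/(8*N) (L(N) = -(N - 32)/(4*(N + N)) = -(-32 + N)/(4*(2*N)) = -(-32 + N)*1/(2*N)/4 = -(-32 + N)/(8*N))
c(3)*L(39) = 1*((1/8)*(32 - 1*39)/39) = 1*((1/8)*(1/39)*(32 - 39)) = 1*((1/8)*(1/39)*(-7)) = 1*(-7/312) = -7/312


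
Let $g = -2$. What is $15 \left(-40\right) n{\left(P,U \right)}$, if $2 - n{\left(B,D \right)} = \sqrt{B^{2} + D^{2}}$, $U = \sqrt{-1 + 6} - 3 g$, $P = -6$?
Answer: $-1200 + 600 \sqrt{77 + 12 \sqrt{5}} \approx 4913.9$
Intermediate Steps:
$U = 6 + \sqrt{5}$ ($U = \sqrt{-1 + 6} - -6 = \sqrt{5} + 6 = 6 + \sqrt{5} \approx 8.2361$)
$n{\left(B,D \right)} = 2 - \sqrt{B^{2} + D^{2}}$
$15 \left(-40\right) n{\left(P,U \right)} = 15 \left(-40\right) \left(2 - \sqrt{\left(-6\right)^{2} + \left(6 + \sqrt{5}\right)^{2}}\right) = - 600 \left(2 - \sqrt{36 + \left(6 + \sqrt{5}\right)^{2}}\right) = -1200 + 600 \sqrt{36 + \left(6 + \sqrt{5}\right)^{2}}$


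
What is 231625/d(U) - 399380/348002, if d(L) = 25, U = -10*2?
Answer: 1611919575/174001 ≈ 9263.8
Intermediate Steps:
U = -20
231625/d(U) - 399380/348002 = 231625/25 - 399380/348002 = 231625*(1/25) - 399380*1/348002 = 9265 - 199690/174001 = 1611919575/174001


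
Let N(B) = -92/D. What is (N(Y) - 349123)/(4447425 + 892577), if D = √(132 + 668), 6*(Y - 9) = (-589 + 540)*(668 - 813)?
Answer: -349123/5340002 - √2/2321740 ≈ -0.065379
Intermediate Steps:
Y = 7159/6 (Y = 9 + ((-589 + 540)*(668 - 813))/6 = 9 + (-49*(-145))/6 = 9 + (⅙)*7105 = 9 + 7105/6 = 7159/6 ≈ 1193.2)
D = 20*√2 (D = √800 = 20*√2 ≈ 28.284)
N(B) = -23*√2/10 (N(B) = -92*√2/40 = -23*√2/10)
(N(Y) - 349123)/(4447425 + 892577) = (-23*√2/10 - 349123)/(4447425 + 892577) = (-349123 - 23*√2/10)/5340002 = (-349123 - 23*√2/10)*(1/5340002) = -349123/5340002 - √2/2321740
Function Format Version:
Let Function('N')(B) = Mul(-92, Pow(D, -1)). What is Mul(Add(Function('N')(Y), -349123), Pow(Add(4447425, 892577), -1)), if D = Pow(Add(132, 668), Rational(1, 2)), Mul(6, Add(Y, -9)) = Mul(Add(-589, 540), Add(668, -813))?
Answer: Add(Rational(-349123, 5340002), Mul(Rational(-1, 2321740), Pow(2, Rational(1, 2)))) ≈ -0.065379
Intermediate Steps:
Y = Rational(7159, 6) (Y = Add(9, Mul(Rational(1, 6), Mul(Add(-589, 540), Add(668, -813)))) = Add(9, Mul(Rational(1, 6), Mul(-49, -145))) = Add(9, Mul(Rational(1, 6), 7105)) = Add(9, Rational(7105, 6)) = Rational(7159, 6) ≈ 1193.2)
D = Mul(20, Pow(2, Rational(1, 2))) (D = Pow(800, Rational(1, 2)) = Mul(20, Pow(2, Rational(1, 2))) ≈ 28.284)
Function('N')(B) = Mul(Rational(-23, 10), Pow(2, Rational(1, 2))) (Function('N')(B) = Mul(-92, Pow(Mul(20, Pow(2, Rational(1, 2))), -1)) = Mul(-92, Mul(Rational(1, 40), Pow(2, Rational(1, 2)))) = Mul(Rational(-23, 10), Pow(2, Rational(1, 2))))
Mul(Add(Function('N')(Y), -349123), Pow(Add(4447425, 892577), -1)) = Mul(Add(Mul(Rational(-23, 10), Pow(2, Rational(1, 2))), -349123), Pow(Add(4447425, 892577), -1)) = Mul(Add(-349123, Mul(Rational(-23, 10), Pow(2, Rational(1, 2)))), Pow(5340002, -1)) = Mul(Add(-349123, Mul(Rational(-23, 10), Pow(2, Rational(1, 2)))), Rational(1, 5340002)) = Add(Rational(-349123, 5340002), Mul(Rational(-1, 2321740), Pow(2, Rational(1, 2))))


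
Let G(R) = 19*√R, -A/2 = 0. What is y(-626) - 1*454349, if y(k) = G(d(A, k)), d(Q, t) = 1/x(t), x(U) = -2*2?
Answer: -454349 + 19*I/2 ≈ -4.5435e+5 + 9.5*I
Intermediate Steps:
A = 0 (A = -2*0 = 0)
x(U) = -4
d(Q, t) = -¼ (d(Q, t) = 1/(-4) = -¼)
y(k) = 19*I/2 (y(k) = 19*√(-¼) = 19*(I/2) = 19*I/2)
y(-626) - 1*454349 = 19*I/2 - 1*454349 = 19*I/2 - 454349 = -454349 + 19*I/2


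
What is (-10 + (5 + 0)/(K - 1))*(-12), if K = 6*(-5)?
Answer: 3780/31 ≈ 121.94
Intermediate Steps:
K = -30
(-10 + (5 + 0)/(K - 1))*(-12) = (-10 + (5 + 0)/(-30 - 1))*(-12) = (-10 + 5/(-31))*(-12) = (-10 + 5*(-1/31))*(-12) = (-10 - 5/31)*(-12) = -315/31*(-12) = 3780/31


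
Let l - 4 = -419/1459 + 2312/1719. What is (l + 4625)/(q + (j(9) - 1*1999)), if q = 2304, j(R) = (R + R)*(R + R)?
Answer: 11612282156/1577545209 ≈ 7.3610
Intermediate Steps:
j(R) = 4*R² (j(R) = (2*R)*(2*R) = 4*R²)
l = 12685031/2508021 (l = 4 + (-419/1459 + 2312/1719) = 4 + 2652947/2508021 = 12685031/2508021 ≈ 5.0578)
(l + 4625)/(q + (j(9) - 1*1999)) = (12685031/2508021 + 4625)/(2304 + (4*9² - 1*1999)) = 11612282156/(2508021*(2304 + (4*81 - 1999))) = 11612282156/(2508021*(2304 + (324 - 1999))) = 11612282156/(2508021*(2304 - 1675)) = (11612282156/2508021)/629 = (11612282156/2508021)*(1/629) = 11612282156/1577545209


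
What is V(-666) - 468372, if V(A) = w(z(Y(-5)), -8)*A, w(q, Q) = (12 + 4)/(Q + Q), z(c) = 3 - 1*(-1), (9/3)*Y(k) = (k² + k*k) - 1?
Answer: -467706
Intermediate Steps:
Y(k) = -⅓ + 2*k²/3 (Y(k) = ((k² + k*k) - 1)/3 = ((k² + k²) - 1)/3 = (2*k² - 1)/3 = (-1 + 2*k²)/3 = -⅓ + 2*k²/3)
z(c) = 4 (z(c) = 3 + 1 = 4)
w(q, Q) = 8/Q (w(q, Q) = 16/((2*Q)) = 16*(1/(2*Q)) = 8/Q)
V(A) = -A (V(A) = (8/(-8))*A = (8*(-⅛))*A = -A)
V(-666) - 468372 = -1*(-666) - 468372 = 666 - 468372 = -467706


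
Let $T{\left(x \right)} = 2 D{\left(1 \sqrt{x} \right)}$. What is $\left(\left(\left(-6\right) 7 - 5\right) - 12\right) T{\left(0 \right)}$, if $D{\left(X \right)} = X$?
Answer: $0$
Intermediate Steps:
$T{\left(x \right)} = 2 \sqrt{x}$ ($T{\left(x \right)} = 2 \cdot 1 \sqrt{x} = 2 \sqrt{x}$)
$\left(\left(\left(-6\right) 7 - 5\right) - 12\right) T{\left(0 \right)} = \left(\left(\left(-6\right) 7 - 5\right) - 12\right) 2 \sqrt{0} = \left(\left(-42 - 5\right) - 12\right) 2 \cdot 0 = \left(-47 - 12\right) 0 = \left(-59\right) 0 = 0$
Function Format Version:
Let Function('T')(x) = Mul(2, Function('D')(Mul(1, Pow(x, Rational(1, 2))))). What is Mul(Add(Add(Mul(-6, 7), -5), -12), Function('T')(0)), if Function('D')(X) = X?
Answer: 0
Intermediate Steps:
Function('T')(x) = Mul(2, Pow(x, Rational(1, 2))) (Function('T')(x) = Mul(2, Mul(1, Pow(x, Rational(1, 2)))) = Mul(2, Pow(x, Rational(1, 2))))
Mul(Add(Add(Mul(-6, 7), -5), -12), Function('T')(0)) = Mul(Add(Add(Mul(-6, 7), -5), -12), Mul(2, Pow(0, Rational(1, 2)))) = Mul(Add(Add(-42, -5), -12), Mul(2, 0)) = Mul(Add(-47, -12), 0) = Mul(-59, 0) = 0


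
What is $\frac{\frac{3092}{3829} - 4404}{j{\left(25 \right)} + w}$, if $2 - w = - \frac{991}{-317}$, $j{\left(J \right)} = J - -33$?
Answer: $- \frac{5344564208}{69033041} \approx -77.42$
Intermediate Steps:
$j{\left(J \right)} = 33 + J$ ($j{\left(J \right)} = J + 33 = 33 + J$)
$w = - \frac{357}{317}$ ($w = 2 - - \frac{991}{-317} = 2 - \left(-991\right) \left(- \frac{1}{317}\right) = 2 - \frac{991}{317} = - \frac{357}{317} \approx -1.1262$)
$\frac{\frac{3092}{3829} - 4404}{j{\left(25 \right)} + w} = \frac{\frac{3092}{3829} - 4404}{\left(33 + 25\right) - \frac{357}{317}} = \frac{3092 \cdot \frac{1}{3829} - 4404}{58 - \frac{357}{317}} = \frac{\frac{3092}{3829} - 4404}{\frac{18029}{317}} = \left(- \frac{16859824}{3829}\right) \frac{317}{18029} = - \frac{5344564208}{69033041}$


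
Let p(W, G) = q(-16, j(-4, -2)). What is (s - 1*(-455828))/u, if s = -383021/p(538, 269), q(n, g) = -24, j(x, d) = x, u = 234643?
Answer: 11322893/5631432 ≈ 2.0107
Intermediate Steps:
p(W, G) = -24
s = 383021/24 (s = -383021/(-24) = -383021*(-1/24) = 383021/24 ≈ 15959.)
(s - 1*(-455828))/u = (383021/24 - 1*(-455828))/234643 = (383021/24 + 455828)*(1/234643) = (11322893/24)*(1/234643) = 11322893/5631432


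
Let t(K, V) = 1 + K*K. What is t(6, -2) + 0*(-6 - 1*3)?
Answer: 37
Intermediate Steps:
t(K, V) = 1 + K**2
t(6, -2) + 0*(-6 - 1*3) = (1 + 6**2) + 0*(-6 - 1*3) = (1 + 36) + 0*(-6 - 3) = 37 + 0*(-9) = 37 + 0 = 37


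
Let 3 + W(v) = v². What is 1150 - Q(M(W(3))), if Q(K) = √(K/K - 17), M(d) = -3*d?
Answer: 1150 - 4*I ≈ 1150.0 - 4.0*I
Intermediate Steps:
W(v) = -3 + v²
Q(K) = 4*I (Q(K) = √(1 - 17) = √(-16) = 4*I)
1150 - Q(M(W(3))) = 1150 - 4*I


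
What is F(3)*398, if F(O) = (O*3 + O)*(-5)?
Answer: -23880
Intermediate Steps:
F(O) = -20*O (F(O) = (3*O + O)*(-5) = (4*O)*(-5) = -20*O)
F(3)*398 = -20*3*398 = -60*398 = -23880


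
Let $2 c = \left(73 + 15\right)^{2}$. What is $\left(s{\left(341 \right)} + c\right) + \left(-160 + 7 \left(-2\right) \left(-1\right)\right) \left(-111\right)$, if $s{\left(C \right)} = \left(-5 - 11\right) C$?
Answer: $14622$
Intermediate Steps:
$s{\left(C \right)} = - 16 C$
$c = 3872$ ($c = \frac{\left(73 + 15\right)^{2}}{2} = \frac{88^{2}}{2} = \frac{1}{2} \cdot 7744 = 3872$)
$\left(s{\left(341 \right)} + c\right) + \left(-160 + 7 \left(-2\right) \left(-1\right)\right) \left(-111\right) = \left(\left(-16\right) 341 + 3872\right) + \left(-160 + 7 \left(-2\right) \left(-1\right)\right) \left(-111\right) = \left(-5456 + 3872\right) + \left(-160 - -14\right) \left(-111\right) = -1584 + \left(-160 + 14\right) \left(-111\right) = -1584 - -16206 = -1584 + 16206 = 14622$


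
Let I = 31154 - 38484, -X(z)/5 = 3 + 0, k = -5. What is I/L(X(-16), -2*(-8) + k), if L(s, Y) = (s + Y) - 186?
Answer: 733/19 ≈ 38.579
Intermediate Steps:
X(z) = -15 (X(z) = -5*(3 + 0) = -5*3 = -15)
I = -7330
L(s, Y) = -186 + Y + s (L(s, Y) = (Y + s) - 186 = -186 + Y + s)
I/L(X(-16), -2*(-8) + k) = -7330/(-186 + (-2*(-8) - 5) - 15) = -7330/(-186 + (16 - 5) - 15) = -7330/(-186 + 11 - 15) = -7330/(-190) = -7330*(-1/190) = 733/19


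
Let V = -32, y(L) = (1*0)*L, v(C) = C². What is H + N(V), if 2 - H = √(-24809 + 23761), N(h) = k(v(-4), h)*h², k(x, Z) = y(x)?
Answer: 2 - 2*I*√262 ≈ 2.0 - 32.373*I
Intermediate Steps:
y(L) = 0 (y(L) = 0*L = 0)
k(x, Z) = 0
N(h) = 0 (N(h) = 0*h² = 0)
H = 2 - 2*I*√262 (H = 2 - √(-24809 + 23761) = 2 - √(-1048) = 2 - 2*I*√262 ≈ 2.0 - 32.373*I)
H + N(V) = (2 - 2*I*√262) + 0 = 2 - 2*I*√262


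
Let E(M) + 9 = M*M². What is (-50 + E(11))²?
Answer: 1617984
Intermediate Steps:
E(M) = -9 + M³ (E(M) = -9 + M*M² = -9 + M³)
(-50 + E(11))² = (-50 + (-9 + 11³))² = (-50 + (-9 + 1331))² = (-50 + 1322)² = 1272² = 1617984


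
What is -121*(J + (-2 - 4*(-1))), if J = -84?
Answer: 9922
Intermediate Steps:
-121*(J + (-2 - 4*(-1))) = -121*(-84 + (-2 - 4*(-1))) = -121*(-84 + (-2 + 4)) = -121*(-84 + 2) = -121*(-82) = 9922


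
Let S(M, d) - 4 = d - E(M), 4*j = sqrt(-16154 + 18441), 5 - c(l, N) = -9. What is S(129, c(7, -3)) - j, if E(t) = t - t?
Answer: 18 - sqrt(2287)/4 ≈ 6.0443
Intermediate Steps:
c(l, N) = 14 (c(l, N) = 5 - 1*(-9) = 5 + 9 = 14)
E(t) = 0
j = sqrt(2287)/4 (j = sqrt(-16154 + 18441)/4 = sqrt(2287)/4 ≈ 11.956)
S(M, d) = 4 + d (S(M, d) = 4 + (d - 1*0) = 4 + (d + 0) = 4 + d)
S(129, c(7, -3)) - j = (4 + 14) - sqrt(2287)/4 = 18 - sqrt(2287)/4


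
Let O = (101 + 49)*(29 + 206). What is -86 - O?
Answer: -35336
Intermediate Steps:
O = 35250 (O = 150*235 = 35250)
-86 - O = -86 - 1*35250 = -86 - 35250 = -35336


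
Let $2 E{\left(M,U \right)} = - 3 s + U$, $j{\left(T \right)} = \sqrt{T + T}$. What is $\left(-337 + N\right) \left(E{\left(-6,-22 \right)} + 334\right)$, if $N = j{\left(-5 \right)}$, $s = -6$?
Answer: $-111884 + 332 i \sqrt{10} \approx -1.1188 \cdot 10^{5} + 1049.9 i$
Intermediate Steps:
$j{\left(T \right)} = \sqrt{2} \sqrt{T}$ ($j{\left(T \right)} = \sqrt{2 T} = \sqrt{2} \sqrt{T}$)
$N = i \sqrt{10}$ ($N = \sqrt{2} \sqrt{-5} = \sqrt{2} i \sqrt{5} = i \sqrt{10} \approx 3.1623 i$)
$E{\left(M,U \right)} = 9 + \frac{U}{2}$ ($E{\left(M,U \right)} = \frac{\left(-3\right) \left(-6\right) + U}{2} = \frac{18 + U}{2} = 9 + \frac{U}{2}$)
$\left(-337 + N\right) \left(E{\left(-6,-22 \right)} + 334\right) = \left(-337 + i \sqrt{10}\right) \left(\left(9 + \frac{1}{2} \left(-22\right)\right) + 334\right) = \left(-337 + i \sqrt{10}\right) \left(\left(9 - 11\right) + 334\right) = \left(-337 + i \sqrt{10}\right) \left(-2 + 334\right) = \left(-337 + i \sqrt{10}\right) 332 = -111884 + 332 i \sqrt{10}$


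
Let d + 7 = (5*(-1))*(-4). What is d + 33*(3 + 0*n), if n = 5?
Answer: 112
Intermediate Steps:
d = 13 (d = -7 + (5*(-1))*(-4) = -7 - 5*(-4) = -7 + 20 = 13)
d + 33*(3 + 0*n) = 13 + 33*(3 + 0*5) = 13 + 33*(3 + 0) = 13 + 33*3 = 13 + 99 = 112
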